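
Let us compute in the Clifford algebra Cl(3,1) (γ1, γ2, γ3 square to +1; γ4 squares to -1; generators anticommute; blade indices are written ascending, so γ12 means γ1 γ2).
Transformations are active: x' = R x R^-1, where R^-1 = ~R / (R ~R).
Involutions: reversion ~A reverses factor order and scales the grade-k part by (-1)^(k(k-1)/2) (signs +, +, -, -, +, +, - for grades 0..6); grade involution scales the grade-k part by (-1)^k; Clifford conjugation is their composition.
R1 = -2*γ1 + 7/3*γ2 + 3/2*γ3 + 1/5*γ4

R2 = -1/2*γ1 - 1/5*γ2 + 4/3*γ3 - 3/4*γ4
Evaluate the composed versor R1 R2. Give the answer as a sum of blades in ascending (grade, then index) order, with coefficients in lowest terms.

Distribute over the terms of R1 (each basis-blade product reordered to ascending indices, repeated generators contracted through their squares):
(-2*γ1) R2 = 1 + 2/5*γ12 - 8/3*γ13 + 3/2*γ14
(7/3*γ2) R2 = -7/15 + 7/6*γ12 + 28/9*γ23 - 7/4*γ24
(3/2*γ3) R2 = 2 + 3/4*γ13 + 3/10*γ23 - 9/8*γ34
(1/5*γ4) R2 = 3/20 + 1/10*γ14 + 1/25*γ24 - 4/15*γ34
Summing the partial products and collecting blades:
Answer: 161/60 + 47/30*γ12 - 23/12*γ13 + 8/5*γ14 + 307/90*γ23 - 171/100*γ24 - 167/120*γ34


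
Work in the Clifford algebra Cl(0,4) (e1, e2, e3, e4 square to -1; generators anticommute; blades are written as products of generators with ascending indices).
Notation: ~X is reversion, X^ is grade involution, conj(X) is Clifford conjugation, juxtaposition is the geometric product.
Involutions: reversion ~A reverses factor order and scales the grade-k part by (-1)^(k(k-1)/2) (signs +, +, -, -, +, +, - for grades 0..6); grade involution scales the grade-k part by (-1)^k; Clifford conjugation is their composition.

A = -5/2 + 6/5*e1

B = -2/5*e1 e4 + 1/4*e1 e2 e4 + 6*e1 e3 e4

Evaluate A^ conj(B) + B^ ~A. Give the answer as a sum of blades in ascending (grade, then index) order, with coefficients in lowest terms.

first term: 12/25*e4 - e1 e4 + 3/10*e2 e4 + 36/5*e3 e4 - 5/8*e1 e2 e4 - 15*e1 e3 e4
second term: -12/25*e4 + e1 e4 + 3/10*e2 e4 + 36/5*e3 e4 + 5/8*e1 e2 e4 + 15*e1 e3 e4
Answer: 3/5*e2 e4 + 72/5*e3 e4


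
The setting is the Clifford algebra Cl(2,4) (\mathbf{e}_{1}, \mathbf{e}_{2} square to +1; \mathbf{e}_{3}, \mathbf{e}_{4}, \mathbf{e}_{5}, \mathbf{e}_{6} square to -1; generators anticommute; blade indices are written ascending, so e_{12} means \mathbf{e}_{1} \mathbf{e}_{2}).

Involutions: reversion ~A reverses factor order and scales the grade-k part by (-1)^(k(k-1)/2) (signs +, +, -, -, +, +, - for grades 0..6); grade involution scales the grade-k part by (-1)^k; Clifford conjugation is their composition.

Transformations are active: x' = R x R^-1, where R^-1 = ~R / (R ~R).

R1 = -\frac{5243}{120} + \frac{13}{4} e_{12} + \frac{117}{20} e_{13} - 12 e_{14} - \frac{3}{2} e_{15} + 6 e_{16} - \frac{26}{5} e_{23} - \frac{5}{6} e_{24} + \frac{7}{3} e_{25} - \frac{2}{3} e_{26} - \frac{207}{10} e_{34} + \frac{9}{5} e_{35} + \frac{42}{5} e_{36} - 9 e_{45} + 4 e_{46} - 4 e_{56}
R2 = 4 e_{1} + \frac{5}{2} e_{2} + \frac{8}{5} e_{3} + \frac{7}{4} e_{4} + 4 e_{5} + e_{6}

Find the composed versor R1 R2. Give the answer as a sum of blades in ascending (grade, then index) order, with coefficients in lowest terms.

Distribute over the terms of R2 (each basis-blade product reordered to ascending indices, repeated generators contracted through their squares):
R1 (4 e_{1}) = -\frac{5243}{30} e_{1} - 13 e_{2} - \frac{117}{5} e_{3} + 48 e_{4} + 6 e_{5} - 24 e_{6} - \frac{104}{5} e_{123} - \frac{10}{3} e_{124} + \frac{28}{3} e_{125} - \frac{8}{3} e_{126} - \frac{414}{5} e_{134} + \frac{36}{5} e_{135} + \frac{168}{5} e_{136} - 36 e_{145} + 16 e_{146} - 16 e_{156}
R1 (\frac{5}{2} e_{2}) = \frac{65}{8} e_{1} - \frac{5243}{48} e_{2} + 13 e_{3} + \frac{25}{12} e_{4} - \frac{35}{6} e_{5} + \frac{5}{3} e_{6} - \frac{117}{8} e_{123} + 30 e_{124} + \frac{15}{4} e_{125} - 15 e_{126} - \frac{207}{4} e_{234} + \frac{9}{2} e_{235} + 21 e_{236} - \frac{45}{2} e_{245} + 10 e_{246} - 10 e_{256}
R1 (\frac{8}{5} e_{3}) = -\frac{234}{25} e_{1} + \frac{208}{25} e_{2} - \frac{5243}{75} e_{3} - \frac{828}{25} e_{4} + \frac{72}{25} e_{5} + \frac{336}{25} e_{6} + \frac{26}{5} e_{123} + \frac{96}{5} e_{134} + \frac{12}{5} e_{135} - \frac{48}{5} e_{136} + \frac{4}{3} e_{234} - \frac{56}{15} e_{235} + \frac{16}{15} e_{236} - \frac{72}{5} e_{345} + \frac{32}{5} e_{346} - \frac{32}{5} e_{356}
R1 (\frac{7}{4} e_{4}) = 21 e_{1} + \frac{35}{24} e_{2} + \frac{1449}{40} e_{3} - \frac{36701}{480} e_{4} - \frac{63}{4} e_{5} + 7 e_{6} + \frac{91}{16} e_{124} + \frac{819}{80} e_{134} + \frac{21}{8} e_{145} - \frac{21}{2} e_{146} - \frac{91}{10} e_{234} - \frac{49}{12} e_{245} + \frac{7}{6} e_{246} - \frac{63}{20} e_{345} - \frac{147}{10} e_{346} - 7 e_{456}
R1 (4 e_{5}) = 6 e_{1} - \frac{28}{3} e_{2} - \frac{36}{5} e_{3} + 36 e_{4} - \frac{5243}{30} e_{5} - 16 e_{6} + 13 e_{125} + \frac{117}{5} e_{135} - 48 e_{145} - 24 e_{156} - \frac{104}{5} e_{235} - \frac{10}{3} e_{245} + \frac{8}{3} e_{256} - \frac{414}{5} e_{345} - \frac{168}{5} e_{356} - 16 e_{456}
R1 (e_{6}) = -6 e_{1} + \frac{2}{3} e_{2} - \frac{42}{5} e_{3} - 4 e_{4} + 4 e_{5} - \frac{5243}{120} e_{6} + \frac{13}{4} e_{126} + \frac{117}{20} e_{136} - 12 e_{146} - \frac{3}{2} e_{156} - \frac{26}{5} e_{236} - \frac{5}{6} e_{246} + \frac{7}{3} e_{256} - \frac{207}{10} e_{346} + \frac{9}{5} e_{356} - 9 e_{456}
Summing the partial products and collecting blades:
Answer: -\frac{93001}{600} e_{1} - \frac{48447}{400} e_{2} - \frac{35809}{600} e_{3} - \frac{65993}{2400} e_{4} - \frac{18347}{100} e_{5} - \frac{12317}{200} e_{6} - \frac{1209}{40} e_{123} + \frac{1553}{48} e_{124} + \frac{313}{12} e_{125} - \frac{173}{12} e_{126} - \frac{4269}{80} e_{134} + 33 e_{135} + \frac{597}{20} e_{136} - \frac{651}{8} e_{145} - \frac{13}{2} e_{146} - \frac{83}{2} e_{156} - \frac{3571}{60} e_{234} - \frac{601}{30} e_{235} + \frac{253}{15} e_{236} - \frac{359}{12} e_{245} + \frac{31}{3} e_{246} - 5 e_{256} - \frac{2007}{20} e_{345} - 29 e_{346} - \frac{191}{5} e_{356} - 32 e_{456}


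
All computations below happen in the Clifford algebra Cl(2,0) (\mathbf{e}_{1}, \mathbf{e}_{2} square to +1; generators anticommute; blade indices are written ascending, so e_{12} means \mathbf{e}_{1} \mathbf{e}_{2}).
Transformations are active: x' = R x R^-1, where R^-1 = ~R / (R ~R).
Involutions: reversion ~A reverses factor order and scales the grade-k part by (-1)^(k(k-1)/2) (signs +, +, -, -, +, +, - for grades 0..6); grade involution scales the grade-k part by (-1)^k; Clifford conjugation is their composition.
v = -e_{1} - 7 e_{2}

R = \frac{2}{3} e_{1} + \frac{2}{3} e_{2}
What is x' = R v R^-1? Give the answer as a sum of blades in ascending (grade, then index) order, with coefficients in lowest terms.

~R = \frac{2}{3} e_{1} + \frac{2}{3} e_{2}, and R ~R = \frac{8}{9}, so R^-1 = ~R / (\frac{8}{9}).
R v = -\frac{16}{3} - 4 e_{12}
Answer: -7 e_{1} - e_{2}


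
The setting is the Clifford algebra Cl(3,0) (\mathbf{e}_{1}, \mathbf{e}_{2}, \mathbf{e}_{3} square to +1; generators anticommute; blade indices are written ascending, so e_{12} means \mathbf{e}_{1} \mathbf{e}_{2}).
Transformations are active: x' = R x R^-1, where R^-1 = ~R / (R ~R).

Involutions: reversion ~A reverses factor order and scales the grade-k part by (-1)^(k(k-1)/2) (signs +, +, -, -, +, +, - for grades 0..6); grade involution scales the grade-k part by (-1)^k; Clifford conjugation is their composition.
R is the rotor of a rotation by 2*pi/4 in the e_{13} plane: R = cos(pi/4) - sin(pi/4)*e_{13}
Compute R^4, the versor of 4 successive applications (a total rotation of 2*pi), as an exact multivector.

Half-angle bookkeeping: 4 applications in e_{13} add up to rotor phase 4*pi/4 = \pi, so R^4 = cos(\pi) - sin(\pi)*e_{13}.
cos(\pi) = -1 and sin(\pi) = 0, so R^4 = -1. The total rotation 2*pi is 1 full turn, so every vector returns to itself, yet the rotor is -1, on the OTHER sheet of the double cover (an odd number of 2*pi turns).
Answer: -1


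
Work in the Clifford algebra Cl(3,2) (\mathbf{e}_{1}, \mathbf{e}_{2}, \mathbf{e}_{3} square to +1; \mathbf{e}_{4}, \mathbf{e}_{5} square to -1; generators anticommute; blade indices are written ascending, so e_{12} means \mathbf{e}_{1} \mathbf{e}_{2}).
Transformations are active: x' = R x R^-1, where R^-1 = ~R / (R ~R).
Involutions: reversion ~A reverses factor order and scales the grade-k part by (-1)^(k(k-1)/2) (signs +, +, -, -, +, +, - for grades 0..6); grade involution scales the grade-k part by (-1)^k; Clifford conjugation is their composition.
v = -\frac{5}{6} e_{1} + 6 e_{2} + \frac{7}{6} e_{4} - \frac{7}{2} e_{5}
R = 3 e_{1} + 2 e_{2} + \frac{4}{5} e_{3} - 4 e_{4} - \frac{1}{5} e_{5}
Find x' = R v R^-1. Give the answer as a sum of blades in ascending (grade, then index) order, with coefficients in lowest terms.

~R = 3 e_{1} + 2 e_{2} + \frac{4}{5} e_{3} - 4 e_{4} - \frac{1}{5} e_{5}, and R ~R = -\frac{12}{5}, so R^-1 = ~R / (-\frac{12}{5}).
R v = \frac{202}{15} + \frac{59}{3} e_{12} + \frac{2}{3} e_{13} + \frac{1}{6} e_{14} - \frac{32}{3} e_{15} - \frac{24}{5} e_{23} + \frac{79}{3} e_{24} - \frac{29}{5} e_{25} + \frac{14}{15} e_{34} - \frac{14}{5} e_{35} + \frac{427}{30} e_{45}
Answer: -\frac{197}{6} e_{1} - \frac{256}{9} e_{2} - \frac{404}{45} e_{3} + \frac{787}{18} e_{4} + \frac{517}{90} e_{5}


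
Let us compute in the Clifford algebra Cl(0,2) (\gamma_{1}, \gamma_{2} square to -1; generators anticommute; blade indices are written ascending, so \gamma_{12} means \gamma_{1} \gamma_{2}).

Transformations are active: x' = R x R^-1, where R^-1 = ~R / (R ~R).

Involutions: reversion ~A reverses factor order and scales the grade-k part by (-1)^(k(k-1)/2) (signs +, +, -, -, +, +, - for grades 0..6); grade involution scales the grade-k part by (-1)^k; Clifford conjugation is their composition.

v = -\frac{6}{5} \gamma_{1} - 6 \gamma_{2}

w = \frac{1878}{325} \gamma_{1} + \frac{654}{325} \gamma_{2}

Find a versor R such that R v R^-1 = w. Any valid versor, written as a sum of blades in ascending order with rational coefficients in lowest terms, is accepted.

A norm check does it: q(v) = q(w) = -\frac{936}{25}, hence R = v + w = \frac{1488}{325} \gamma_{1} - \frac{1296}{325} \gamma_{2} realises the map — parallel part kept, (v - w)/2 negated, v carried to w.
Answer: \frac{1488}{325} \gamma_{1} - \frac{1296}{325} \gamma_{2}


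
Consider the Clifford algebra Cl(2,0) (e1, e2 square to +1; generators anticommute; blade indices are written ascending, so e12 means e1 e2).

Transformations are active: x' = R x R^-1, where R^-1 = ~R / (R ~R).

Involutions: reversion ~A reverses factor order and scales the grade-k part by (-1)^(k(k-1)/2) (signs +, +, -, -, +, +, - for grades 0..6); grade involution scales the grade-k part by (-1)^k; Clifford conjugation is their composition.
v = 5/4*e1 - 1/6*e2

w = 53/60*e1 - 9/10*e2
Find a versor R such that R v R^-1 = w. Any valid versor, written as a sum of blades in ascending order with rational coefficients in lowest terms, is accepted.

Since q(v) = q(w) = 229/144, the sum R = v + w = 32/15*e1 - 16/15*e2 does the job whenever invertible.
Answer: 32/15*e1 - 16/15*e2


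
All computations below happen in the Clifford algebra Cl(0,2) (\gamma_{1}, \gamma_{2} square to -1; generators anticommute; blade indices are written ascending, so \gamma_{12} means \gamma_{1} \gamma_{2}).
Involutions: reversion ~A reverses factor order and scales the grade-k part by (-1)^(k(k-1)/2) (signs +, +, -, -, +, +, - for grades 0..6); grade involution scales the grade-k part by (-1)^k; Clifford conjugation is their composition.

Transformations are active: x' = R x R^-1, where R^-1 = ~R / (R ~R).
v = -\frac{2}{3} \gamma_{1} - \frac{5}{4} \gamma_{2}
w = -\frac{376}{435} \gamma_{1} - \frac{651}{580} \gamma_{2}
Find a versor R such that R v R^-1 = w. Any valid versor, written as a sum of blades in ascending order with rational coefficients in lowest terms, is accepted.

Why this works: both vectors square to -\frac{289}{144}, so q(v) = q(w) and R = v + w = -\frac{222}{145} \gamma_{1} - \frac{344}{145} \gamma_{2} carries v to w — its own direction survives, the complement (v - w)/2 flips.
Answer: -\frac{222}{145} \gamma_{1} - \frac{344}{145} \gamma_{2}


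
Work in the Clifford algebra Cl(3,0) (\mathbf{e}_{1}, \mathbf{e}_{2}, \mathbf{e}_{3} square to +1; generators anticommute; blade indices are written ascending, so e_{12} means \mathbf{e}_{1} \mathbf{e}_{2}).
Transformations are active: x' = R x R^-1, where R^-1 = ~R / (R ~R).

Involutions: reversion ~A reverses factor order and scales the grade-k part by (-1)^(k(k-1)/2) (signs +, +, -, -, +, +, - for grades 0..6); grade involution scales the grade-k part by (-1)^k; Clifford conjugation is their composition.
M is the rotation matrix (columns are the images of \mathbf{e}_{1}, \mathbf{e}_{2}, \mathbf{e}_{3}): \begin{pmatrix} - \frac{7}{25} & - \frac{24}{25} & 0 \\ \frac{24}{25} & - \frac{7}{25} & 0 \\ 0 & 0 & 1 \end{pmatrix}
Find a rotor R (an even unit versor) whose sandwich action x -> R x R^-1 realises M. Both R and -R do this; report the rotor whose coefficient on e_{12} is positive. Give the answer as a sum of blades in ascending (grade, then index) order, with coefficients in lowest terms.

Method: write R = a + b12*e_{12} + b13*e_{13} + b23*e_{23} with a^2 + b12^2 + b13^2 + b23^2 = 1 (so R^-1 = ~R). Expanding the columns R e_j ~R gives tr M = 4a^2 - 1 and, from the antisymmetric part, M21 - M12 = -4a*b12, M13 - M31 = 4a*b13, M32 - M23 = -4a*b23.
Here tr M = \frac{11}{25}, so a^2 = (1 + tr M)/4 = \frac{9}{25} and a = ±\frac{3}{5}. Taking a = \frac{3}{5}: M21 - M12 = \frac{48}{25}, M13 - M31 = 0, M32 - M23 = 0, giving b12 = -\frac{4}{5}, b13 = 0, b23 = 0, i.e. R = \frac{3}{5} - \frac{4}{5} e_{12}.
Its e_{12} coefficient is negative, so report the other preimage -R.
Answer: -\frac{3}{5} + \frac{4}{5} e_{12}. Note: both R and -R realise this M (trace \frac{11}{25}); the covering map identifies them, and the e_{12}-coefficient sign is the tie-breaker.


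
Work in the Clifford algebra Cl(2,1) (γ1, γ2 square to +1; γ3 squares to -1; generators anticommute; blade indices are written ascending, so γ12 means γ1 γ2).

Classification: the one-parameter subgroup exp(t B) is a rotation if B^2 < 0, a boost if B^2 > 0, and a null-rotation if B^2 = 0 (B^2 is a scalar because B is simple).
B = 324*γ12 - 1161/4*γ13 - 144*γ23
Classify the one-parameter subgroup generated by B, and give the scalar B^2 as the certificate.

B^2 term by term: the squares give (324)^2*(γ12)^2 + (-1161/4)^2*(γ13)^2 + (-144)^2*(γ23)^2 = 104976*(-1) + 1347921/16*(+1) + 20736*(+1) = 81/16 (each basis 2-blade squares to minus the product of its generators' squares); cross terms between blades sharing an index anticommute and cancel. So B^2 = 81/16.
Answer: boost, certificate B^2 = 81/16. One invariant decides it: the square 81/16 survives every conjugation, and its sign is exactly the classification.


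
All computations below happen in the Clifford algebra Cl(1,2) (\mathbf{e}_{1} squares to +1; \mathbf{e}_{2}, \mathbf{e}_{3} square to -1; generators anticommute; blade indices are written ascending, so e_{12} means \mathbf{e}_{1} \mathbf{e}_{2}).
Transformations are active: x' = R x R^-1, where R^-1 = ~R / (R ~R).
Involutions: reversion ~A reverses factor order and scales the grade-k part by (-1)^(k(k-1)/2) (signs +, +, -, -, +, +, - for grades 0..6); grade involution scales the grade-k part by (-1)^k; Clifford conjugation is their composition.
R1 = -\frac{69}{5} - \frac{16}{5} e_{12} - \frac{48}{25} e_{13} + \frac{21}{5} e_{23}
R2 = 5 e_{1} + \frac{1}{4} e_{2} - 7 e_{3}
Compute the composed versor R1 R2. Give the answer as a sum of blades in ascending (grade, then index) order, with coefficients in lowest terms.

Distribute over the terms of R2 (each basis-blade product reordered to ascending indices, repeated generators contracted through their squares):
R1 (5 e_{1}) = -69 e_{1} + 16 e_{2} + \frac{48}{5} e_{3} + 21 e_{123}
R1 (\frac{1}{4} e_{2}) = \frac{4}{5} e_{1} - \frac{69}{20} e_{2} + \frac{21}{20} e_{3} + \frac{12}{25} e_{123}
R1 (-7 e_{3}) = -\frac{336}{25} e_{1} + \frac{147}{5} e_{2} + \frac{483}{5} e_{3} + \frac{112}{5} e_{123}
Summing the partial products and collecting blades:
Answer: -\frac{2041}{25} e_{1} + \frac{839}{20} e_{2} + \frac{429}{4} e_{3} + \frac{1097}{25} e_{123}


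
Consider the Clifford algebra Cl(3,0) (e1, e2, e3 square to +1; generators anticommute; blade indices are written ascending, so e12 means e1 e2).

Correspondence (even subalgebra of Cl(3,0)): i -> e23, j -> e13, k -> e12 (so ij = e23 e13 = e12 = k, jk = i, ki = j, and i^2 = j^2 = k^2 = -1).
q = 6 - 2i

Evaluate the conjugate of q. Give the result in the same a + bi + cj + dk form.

In blades: q = 6 - 2*e23.
Quaternion conjugation is reversion on the even subalgebra: the scalar is fixed and every grade-2 blade flips sign, giving 6 + 2*e23; translating back:
Answer: 6 + 2i


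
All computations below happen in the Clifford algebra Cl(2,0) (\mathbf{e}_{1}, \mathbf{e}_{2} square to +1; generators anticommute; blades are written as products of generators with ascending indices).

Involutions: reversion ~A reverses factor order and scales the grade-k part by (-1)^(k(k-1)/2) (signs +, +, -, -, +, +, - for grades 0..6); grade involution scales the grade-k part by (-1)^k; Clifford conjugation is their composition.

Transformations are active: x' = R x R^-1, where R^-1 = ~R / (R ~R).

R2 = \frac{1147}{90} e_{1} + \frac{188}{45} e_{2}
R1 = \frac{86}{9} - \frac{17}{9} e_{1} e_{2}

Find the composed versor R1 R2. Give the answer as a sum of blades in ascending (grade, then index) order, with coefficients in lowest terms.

Distribute over the terms of R1 (each basis-blade product reordered to ascending indices, repeated generators contracted through their squares):
(\frac{86}{9}) R2 = \frac{49321}{405} e_{1} + \frac{16168}{405} e_{2}
(-\frac{17}{9} e_{1} e_{2}) R2 = -\frac{3196}{405} e_{1} + \frac{19499}{810} e_{2}
Summing the partial products and collecting blades:
Answer: \frac{1025}{9} e_{1} + \frac{10367}{162} e_{2}


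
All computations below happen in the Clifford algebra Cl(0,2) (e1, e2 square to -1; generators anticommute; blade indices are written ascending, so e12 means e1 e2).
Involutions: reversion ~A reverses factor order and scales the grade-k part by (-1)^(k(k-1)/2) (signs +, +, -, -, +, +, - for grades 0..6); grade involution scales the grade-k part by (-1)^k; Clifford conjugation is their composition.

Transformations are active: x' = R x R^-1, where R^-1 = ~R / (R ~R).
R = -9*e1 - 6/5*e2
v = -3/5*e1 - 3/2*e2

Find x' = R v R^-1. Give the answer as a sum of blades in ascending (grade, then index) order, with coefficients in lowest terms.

~R = -9*e1 - 6/5*e2, and R ~R = -2061/25, so R^-1 = ~R / (-2061/25).
R v = -36/5 + 639/50*e12
Answer: -1113/1145*e1 + 591/458*e2


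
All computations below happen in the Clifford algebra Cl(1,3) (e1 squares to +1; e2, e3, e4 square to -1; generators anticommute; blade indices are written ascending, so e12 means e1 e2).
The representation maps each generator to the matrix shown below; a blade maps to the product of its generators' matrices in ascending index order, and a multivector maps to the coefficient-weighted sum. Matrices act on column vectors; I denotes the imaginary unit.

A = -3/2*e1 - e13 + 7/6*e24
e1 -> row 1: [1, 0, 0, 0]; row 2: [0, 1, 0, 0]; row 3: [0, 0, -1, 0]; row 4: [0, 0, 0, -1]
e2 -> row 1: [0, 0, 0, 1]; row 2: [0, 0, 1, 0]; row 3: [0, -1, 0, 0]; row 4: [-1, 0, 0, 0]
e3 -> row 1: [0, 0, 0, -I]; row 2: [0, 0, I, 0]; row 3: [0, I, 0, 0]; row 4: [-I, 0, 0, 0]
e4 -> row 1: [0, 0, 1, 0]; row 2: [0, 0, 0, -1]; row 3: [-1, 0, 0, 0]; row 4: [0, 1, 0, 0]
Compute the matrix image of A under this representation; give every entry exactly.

Bivector images (products of the table entries): rho(e13) = rho(e1)rho(e3) = row 1: [0, 0, 0, -I]; row 2: [0, 0, I, 0]; row 3: [0, -I, 0, 0]; row 4: [I, 0, 0, 0]; rho(e24) = rho(e2)rho(e4) = row 1: [0, 1, 0, 0]; row 2: [-1, 0, 0, 0]; row 3: [0, 0, 0, 1]; row 4: [0, 0, -1, 0].
M = (-3/2)*rho(e1) + (-1)*rho(e13) + (7/6)*rho(e24), summed entrywise:
Answer: row 1: [-3/2, 7/6, 0, I]; row 2: [-7/6, -3/2, -I, 0]; row 3: [0, I, 3/2, 7/6]; row 4: [-I, 0, -7/6, 3/2]


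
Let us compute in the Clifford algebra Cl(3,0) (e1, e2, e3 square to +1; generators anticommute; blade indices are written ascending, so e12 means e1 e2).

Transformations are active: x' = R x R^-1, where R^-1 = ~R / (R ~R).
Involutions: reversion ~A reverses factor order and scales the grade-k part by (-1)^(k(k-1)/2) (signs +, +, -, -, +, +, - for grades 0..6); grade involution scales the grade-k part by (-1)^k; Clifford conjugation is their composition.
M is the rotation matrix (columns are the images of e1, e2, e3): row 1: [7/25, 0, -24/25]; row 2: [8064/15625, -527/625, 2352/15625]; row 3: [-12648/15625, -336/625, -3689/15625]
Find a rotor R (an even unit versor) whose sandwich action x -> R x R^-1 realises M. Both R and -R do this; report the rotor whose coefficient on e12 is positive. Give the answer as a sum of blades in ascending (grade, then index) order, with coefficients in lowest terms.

Method: write R = a + b12*e12 + b13*e13 + b23*e23 with a^2 + b12^2 + b13^2 + b23^2 = 1 (so R^-1 = ~R). Expanding the columns R e_j ~R gives tr M = 4a^2 - 1 and, from the antisymmetric part, M21 - M12 = -4a*b12, M13 - M31 = 4a*b13, M32 - M23 = -4a*b23.
Here tr M = -12489/15625, so a^2 = (1 + tr M)/4 = 784/15625 and a = ±28/125. Taking a = 28/125: M21 - M12 = 8064/15625, M13 - M31 = -2352/15625, M32 - M23 = -10752/15625, giving b12 = -72/125, b13 = -21/125, b23 = 96/125, i.e. R = 28/125 - 72/125*e12 - 21/125*e13 + 96/125*e23.
Its e12 coefficient is negative, so report the other preimage -R.
Answer: -28/125 + 72/125*e12 + 21/125*e13 - 96/125*e23. Uniqueness: Spin(3) -> SO(3) maps R and -R to the same rotation of trace -12489/15625; fixing the sign of the e12 coefficient removes the ambiguity.


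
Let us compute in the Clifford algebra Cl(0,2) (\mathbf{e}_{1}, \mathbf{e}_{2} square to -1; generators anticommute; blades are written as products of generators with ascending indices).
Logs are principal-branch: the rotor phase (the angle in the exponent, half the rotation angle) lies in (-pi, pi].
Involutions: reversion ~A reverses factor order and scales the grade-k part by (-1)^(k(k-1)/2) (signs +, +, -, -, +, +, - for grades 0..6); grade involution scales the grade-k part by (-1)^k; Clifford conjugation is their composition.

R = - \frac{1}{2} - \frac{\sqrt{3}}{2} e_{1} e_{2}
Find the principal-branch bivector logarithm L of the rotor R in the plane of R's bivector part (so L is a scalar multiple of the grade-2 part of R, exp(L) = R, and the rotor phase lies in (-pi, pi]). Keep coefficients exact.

The scalar part of R is - \frac{1}{2}, which fixes the principal-branch rotor phase; the unit plane is then the bivector part divided by the sine of that phase, and L is that plane scaled by the phase.
Concretely: cos(phase) = - \frac{1}{2} gives phase = ±\frac{2 \pi}{3}, and since phase/sin(phase) is even the sign is immaterial: L = (phase/sin(phase)) * <R>_2 = (\frac{4 \sqrt{3} \pi}{9}) * <R>_2.
Answer: - \frac{2 \pi}{3} e_{1} e_{2}


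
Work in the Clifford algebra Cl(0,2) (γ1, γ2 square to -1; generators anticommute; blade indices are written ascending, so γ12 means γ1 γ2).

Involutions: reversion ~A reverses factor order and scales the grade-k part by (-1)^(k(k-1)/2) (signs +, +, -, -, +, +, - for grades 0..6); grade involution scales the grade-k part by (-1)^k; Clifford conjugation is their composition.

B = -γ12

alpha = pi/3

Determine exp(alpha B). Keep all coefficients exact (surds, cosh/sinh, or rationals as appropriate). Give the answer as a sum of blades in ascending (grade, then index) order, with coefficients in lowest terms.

B^2 = (-1)^2*(γ12)^2 = 1*(-1) = -1 (a basis 2-blade squares to minus the product of its generators' squares).
B^2 = -1 — a negative square means the series sums to a rotation: l = 1, alpha*l = pi/3, so exp(alpha B) = cos(pi/3) + (sin(pi/3)/1)*B = 1/2 + (sqrt(3)/2)*B.
Answer: 1/2 - sqrt(3)/2*γ12


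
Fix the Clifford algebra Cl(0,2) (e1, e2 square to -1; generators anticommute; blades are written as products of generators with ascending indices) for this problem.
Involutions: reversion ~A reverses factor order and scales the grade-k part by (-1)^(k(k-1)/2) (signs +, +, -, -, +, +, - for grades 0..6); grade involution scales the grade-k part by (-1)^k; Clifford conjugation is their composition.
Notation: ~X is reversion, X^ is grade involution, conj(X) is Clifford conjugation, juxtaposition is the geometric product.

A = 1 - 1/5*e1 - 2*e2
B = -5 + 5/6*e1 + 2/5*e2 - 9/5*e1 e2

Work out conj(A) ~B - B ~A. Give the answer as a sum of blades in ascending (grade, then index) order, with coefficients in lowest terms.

first term: -179/30 + 103/30*e1 - 249/25*e2 + 16/75*e1 e2
second term: -121/30 - 53/30*e1 + 269/25*e2 - 254/75*e1 e2
Answer: -29/15 + 26/5*e1 - 518/25*e2 + 18/5*e1 e2


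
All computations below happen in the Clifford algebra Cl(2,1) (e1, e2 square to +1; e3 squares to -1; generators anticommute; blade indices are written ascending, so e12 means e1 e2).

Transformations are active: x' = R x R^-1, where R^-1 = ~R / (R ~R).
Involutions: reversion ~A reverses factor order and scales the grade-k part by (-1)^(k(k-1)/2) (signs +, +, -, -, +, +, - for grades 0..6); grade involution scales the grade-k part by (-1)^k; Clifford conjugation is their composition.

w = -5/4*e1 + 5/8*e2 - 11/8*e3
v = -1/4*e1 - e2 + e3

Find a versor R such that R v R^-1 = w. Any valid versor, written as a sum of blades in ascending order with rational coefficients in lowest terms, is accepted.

Reasoning: v^2 = w^2 = 1/16 since conjugation preserves the quadratic form; R = v + w = -3/2*e1 - 3/8*e2 - 3/8*e3 is then valid when invertible, keeping its own part and reversing (v - w)/2.
Answer: -3/2*e1 - 3/8*e2 - 3/8*e3


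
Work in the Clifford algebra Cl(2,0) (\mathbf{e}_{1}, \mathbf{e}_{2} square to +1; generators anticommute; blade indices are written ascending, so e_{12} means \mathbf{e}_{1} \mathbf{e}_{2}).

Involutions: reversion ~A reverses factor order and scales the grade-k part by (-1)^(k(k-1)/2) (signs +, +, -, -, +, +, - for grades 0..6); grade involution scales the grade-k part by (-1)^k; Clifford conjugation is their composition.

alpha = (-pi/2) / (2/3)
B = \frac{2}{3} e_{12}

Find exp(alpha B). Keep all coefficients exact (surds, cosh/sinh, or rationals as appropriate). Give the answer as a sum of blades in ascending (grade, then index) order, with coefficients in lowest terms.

B^2 = (\frac{2}{3})^2*(e_{12})^2 = \frac{4}{9}*(-1) = -\frac{4}{9} (a basis 2-blade squares to minus the product of its generators' squares).
B^2 = -\frac{4}{9} — a negative square means the series sums to a rotation: l = \frac{2}{3}, alpha*l = - \frac{\pi}{2}, so exp(alpha B) = cos(- \frac{\pi}{2}) + (sin(- \frac{\pi}{2})/(\frac{2}{3}))*B = 0 + (- \frac{3}{2})*B.
Answer: -e_{12}


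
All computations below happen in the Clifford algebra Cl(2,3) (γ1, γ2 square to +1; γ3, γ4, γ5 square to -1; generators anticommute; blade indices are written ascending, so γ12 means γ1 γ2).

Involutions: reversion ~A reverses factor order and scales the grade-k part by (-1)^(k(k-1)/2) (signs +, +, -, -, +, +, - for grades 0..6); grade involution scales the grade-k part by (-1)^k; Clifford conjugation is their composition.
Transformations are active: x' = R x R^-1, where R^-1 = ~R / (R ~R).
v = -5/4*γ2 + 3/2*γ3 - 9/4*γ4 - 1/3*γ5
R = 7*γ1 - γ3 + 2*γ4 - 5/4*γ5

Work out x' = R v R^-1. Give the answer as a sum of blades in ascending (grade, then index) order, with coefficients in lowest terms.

~R = 7*γ1 - γ3 + 2*γ4 - 5/4*γ5, and R ~R = 679/16, so R^-1 = ~R / (679/16).
R v = 67/12 - 35/4*γ12 + 21/2*γ13 - 63/4*γ14 - 7/3*γ15 - 5/4*γ23 + 5/2*γ24 - 25/16*γ25 - 3/4*γ34 + 53/24*γ35 - 167/48*γ45
Answer: 536/291*γ1 + 5/4*γ2 - 7183/4074*γ3 + 22621/8148*γ4 + 3/679*γ5


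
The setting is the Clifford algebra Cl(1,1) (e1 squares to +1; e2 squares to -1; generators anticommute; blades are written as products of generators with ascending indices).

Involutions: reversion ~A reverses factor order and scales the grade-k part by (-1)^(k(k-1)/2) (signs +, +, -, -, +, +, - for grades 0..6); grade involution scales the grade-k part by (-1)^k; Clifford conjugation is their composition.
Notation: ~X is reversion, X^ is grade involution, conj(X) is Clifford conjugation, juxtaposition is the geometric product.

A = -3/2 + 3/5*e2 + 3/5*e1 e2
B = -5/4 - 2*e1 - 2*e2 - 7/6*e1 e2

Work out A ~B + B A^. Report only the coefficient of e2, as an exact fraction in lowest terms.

first term: 151/40 + 49/10*e1 + 69/20*e2 - 13/10*e1 e2
second term: -1/40 + 11/10*e1 + 51/20*e2 + 11/5*e1 e2
Answer: 6


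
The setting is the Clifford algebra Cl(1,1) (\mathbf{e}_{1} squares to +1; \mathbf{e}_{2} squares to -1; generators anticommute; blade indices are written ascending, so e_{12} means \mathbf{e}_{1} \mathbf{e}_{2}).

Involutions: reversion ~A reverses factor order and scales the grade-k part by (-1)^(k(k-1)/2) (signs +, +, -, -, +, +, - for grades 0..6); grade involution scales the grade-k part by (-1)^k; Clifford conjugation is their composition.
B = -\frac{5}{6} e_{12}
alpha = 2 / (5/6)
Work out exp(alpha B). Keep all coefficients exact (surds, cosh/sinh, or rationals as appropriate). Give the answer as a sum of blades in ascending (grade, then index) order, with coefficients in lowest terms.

B^2 = (-\frac{5}{6})^2*(e_{12})^2 = \frac{25}{36}*(+1) = \frac{25}{36} (a basis 2-blade squares to minus the product of its generators' squares).
B^2 = \frac{25}{36} — hyperbolic case — the even/odd split gives cosh and sinh: l = \frac{5}{6}, alpha*l = 2, so exp(alpha B) = cosh(2) + (sinh(2)/(\frac{5}{6}))*B = \cosh{\left(2 \right)} + (\frac{6 \sinh{\left(2 \right)}}{5})*B.
Answer: \cosh{\left(2 \right)} - \sinh{\left(2 \right)} e_{12}


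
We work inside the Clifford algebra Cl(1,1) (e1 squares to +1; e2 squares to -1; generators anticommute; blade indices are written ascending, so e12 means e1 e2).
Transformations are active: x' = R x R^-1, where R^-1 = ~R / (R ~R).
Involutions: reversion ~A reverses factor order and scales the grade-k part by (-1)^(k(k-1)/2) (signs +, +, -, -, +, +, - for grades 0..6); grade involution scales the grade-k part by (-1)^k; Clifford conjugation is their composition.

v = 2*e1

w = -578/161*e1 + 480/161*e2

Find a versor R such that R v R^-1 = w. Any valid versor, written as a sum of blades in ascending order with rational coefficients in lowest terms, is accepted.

Take R = v + w = -256/161*e1 + 480/161*e2. Because q(v) = q(w) = 4, conjugation by R sends v exactly to w.
Answer: -256/161*e1 + 480/161*e2


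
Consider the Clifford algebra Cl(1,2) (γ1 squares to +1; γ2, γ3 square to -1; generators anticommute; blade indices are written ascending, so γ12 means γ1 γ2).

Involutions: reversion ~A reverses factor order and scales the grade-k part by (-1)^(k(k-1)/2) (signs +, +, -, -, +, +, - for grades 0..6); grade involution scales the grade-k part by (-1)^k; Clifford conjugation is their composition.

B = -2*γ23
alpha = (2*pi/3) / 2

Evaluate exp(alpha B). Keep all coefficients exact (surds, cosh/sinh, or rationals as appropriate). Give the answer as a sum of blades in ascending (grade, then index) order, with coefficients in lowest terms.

B^2 = (-2)^2*(γ23)^2 = 4*(-1) = -4 (a basis 2-blade squares to minus the product of its generators' squares).
B^2 = -4 — a negative square means the series sums to a rotation: l = 2, alpha*l = 2*pi/3, so exp(alpha B) = cos(2*pi/3) + (sin(2*pi/3)/2)*B = -1/2 + (sqrt(3)/4)*B.
Answer: -1/2 - sqrt(3)/2*γ23


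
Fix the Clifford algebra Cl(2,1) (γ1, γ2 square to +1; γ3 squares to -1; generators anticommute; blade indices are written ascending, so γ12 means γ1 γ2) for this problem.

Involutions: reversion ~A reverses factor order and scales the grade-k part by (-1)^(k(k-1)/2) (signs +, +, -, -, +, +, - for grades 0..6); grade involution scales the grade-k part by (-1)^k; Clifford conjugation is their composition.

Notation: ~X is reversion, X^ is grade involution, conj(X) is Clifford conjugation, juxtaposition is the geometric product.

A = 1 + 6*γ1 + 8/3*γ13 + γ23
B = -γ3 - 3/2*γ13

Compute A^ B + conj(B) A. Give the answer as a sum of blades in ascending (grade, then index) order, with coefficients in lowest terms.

first term: -4 + 8/3*γ1 + γ2 + 8*γ3 + 3/2*γ12 + 9/2*γ13
second term: 4 + 8/3*γ1 + γ2 - 8*γ3 + 3/2*γ12 - 9/2*γ13
Answer: 16/3*γ1 + 2*γ2 + 3*γ12


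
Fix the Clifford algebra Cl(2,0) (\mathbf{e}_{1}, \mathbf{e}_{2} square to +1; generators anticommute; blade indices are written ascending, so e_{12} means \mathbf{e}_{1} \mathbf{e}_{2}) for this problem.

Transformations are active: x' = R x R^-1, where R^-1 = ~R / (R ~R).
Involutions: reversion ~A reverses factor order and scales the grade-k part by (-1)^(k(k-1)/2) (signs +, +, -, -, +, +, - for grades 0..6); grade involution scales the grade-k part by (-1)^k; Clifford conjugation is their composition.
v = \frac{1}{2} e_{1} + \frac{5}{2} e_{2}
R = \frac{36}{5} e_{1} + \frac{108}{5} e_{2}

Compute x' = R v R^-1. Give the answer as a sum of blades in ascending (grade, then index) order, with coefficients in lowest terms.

~R = \frac{36}{5} e_{1} + \frac{108}{5} e_{2}, and R ~R = \frac{2592}{5}, so R^-1 = ~R / (\frac{2592}{5}).
R v = \frac{288}{5} + \frac{36}{5} e_{12}
Answer: \frac{11}{10} e_{1} + \frac{23}{10} e_{2}


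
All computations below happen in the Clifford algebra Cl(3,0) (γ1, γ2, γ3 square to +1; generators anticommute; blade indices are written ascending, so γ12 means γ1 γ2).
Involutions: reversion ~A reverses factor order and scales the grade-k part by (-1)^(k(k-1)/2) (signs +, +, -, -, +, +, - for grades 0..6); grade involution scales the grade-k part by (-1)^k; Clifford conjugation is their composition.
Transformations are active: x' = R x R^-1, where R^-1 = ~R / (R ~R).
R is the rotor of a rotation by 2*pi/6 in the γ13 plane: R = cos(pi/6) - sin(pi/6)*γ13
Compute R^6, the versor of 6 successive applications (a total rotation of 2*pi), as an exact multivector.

Because a rotor carries half the rotation angle, composing 6 copies of this γ13-plane rotor multiplies the phase: 6*(pi/6) = pi, hence R^6 = cos(pi) - sin(pi)*γ13.
cos(pi) = -1 and sin(pi) = 0, so R^6 = -1. The total rotation 2*pi is 1 full turn, so every vector returns to itself, yet the rotor is -1, on the OTHER sheet of the double cover (an odd number of 2*pi turns).
Answer: -1


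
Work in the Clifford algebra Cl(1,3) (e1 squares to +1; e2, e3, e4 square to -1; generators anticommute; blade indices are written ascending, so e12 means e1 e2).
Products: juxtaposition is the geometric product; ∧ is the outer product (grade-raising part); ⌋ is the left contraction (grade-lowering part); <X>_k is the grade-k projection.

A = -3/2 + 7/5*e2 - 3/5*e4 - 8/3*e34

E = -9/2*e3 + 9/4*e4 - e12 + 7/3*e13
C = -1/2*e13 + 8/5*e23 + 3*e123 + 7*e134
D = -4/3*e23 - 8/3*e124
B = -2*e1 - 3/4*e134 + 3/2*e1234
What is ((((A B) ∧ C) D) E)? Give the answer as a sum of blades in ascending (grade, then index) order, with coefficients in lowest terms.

step 1: e1 + 34/5*e12 - 9/20*e13 - 6/5*e14 - 9/10*e123 + 1027/120*e134 - 6/5*e1234
step 2: 8/5*e123 - 48/25*e1234
step 3: 32/15*e1 - 128/25*e3 - 64/25*e14 - 64/15*e34
step 4: -576/25 - 464/75*e1 - 32/15*e2 + 656/45*e3 + 96/5*e4 - 48/5*e13 - 232/45*e14 + 64/25*e24 - 1312/75*e34 + 128/25*e123 - 288/25*e134 + 64/15*e1234
Answer: -576/25 - 464/75*e1 - 32/15*e2 + 656/45*e3 + 96/5*e4 - 48/5*e13 - 232/45*e14 + 64/25*e24 - 1312/75*e34 + 128/25*e123 - 288/25*e134 + 64/15*e1234


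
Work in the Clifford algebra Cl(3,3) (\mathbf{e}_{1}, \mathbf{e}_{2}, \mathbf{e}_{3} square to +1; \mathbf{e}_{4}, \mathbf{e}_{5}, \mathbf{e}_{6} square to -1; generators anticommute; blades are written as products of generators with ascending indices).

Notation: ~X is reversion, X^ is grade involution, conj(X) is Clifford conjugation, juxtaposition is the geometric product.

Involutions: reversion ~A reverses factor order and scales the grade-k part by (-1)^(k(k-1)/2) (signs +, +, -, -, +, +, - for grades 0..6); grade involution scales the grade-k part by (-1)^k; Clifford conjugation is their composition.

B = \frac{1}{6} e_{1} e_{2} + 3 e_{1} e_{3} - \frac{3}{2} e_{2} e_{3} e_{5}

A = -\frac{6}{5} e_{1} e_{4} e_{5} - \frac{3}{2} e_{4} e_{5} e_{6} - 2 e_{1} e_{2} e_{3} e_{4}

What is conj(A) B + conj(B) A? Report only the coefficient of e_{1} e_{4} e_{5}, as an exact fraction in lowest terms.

first term: -6 e_{2} e_{4} + \frac{1}{3} e_{3} e_{4} - 3 e_{1} e_{4} e_{5} - \frac{1}{5} e_{2} e_{4} e_{5} - \frac{18}{5} e_{3} e_{4} e_{5} - \frac{9}{5} e_{1} e_{2} e_{3} e_{4} + \frac{9}{4} e_{2} e_{3} e_{4} e_{6} - \frac{1}{4} e_{1} e_{2} e_{4} e_{5} e_{6} - \frac{9}{2} e_{1} e_{3} e_{4} e_{5} e_{6}
second term: 6 e_{2} e_{4} - \frac{1}{3} e_{3} e_{4} - 3 e_{1} e_{4} e_{5} - \frac{1}{5} e_{2} e_{4} e_{5} - \frac{18}{5} e_{3} e_{4} e_{5} - \frac{9}{5} e_{1} e_{2} e_{3} e_{4} + \frac{9}{4} e_{2} e_{3} e_{4} e_{6} + \frac{1}{4} e_{1} e_{2} e_{4} e_{5} e_{6} + \frac{9}{2} e_{1} e_{3} e_{4} e_{5} e_{6}
Answer: -6


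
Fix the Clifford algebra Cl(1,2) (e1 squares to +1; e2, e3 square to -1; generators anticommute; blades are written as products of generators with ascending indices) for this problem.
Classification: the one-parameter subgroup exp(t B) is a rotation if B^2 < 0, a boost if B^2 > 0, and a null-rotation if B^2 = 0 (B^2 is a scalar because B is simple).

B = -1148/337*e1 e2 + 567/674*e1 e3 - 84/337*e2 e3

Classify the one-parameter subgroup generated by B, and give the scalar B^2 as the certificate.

B^2 term by term: the squares give (-1148/337)^2*(e1 e2)^2 + (567/674)^2*(e1 e3)^2 + (-84/337)^2*(e2 e3)^2 = 1317904/113569*(+1) + 321489/454276*(+1) + 7056/113569*(-1) = 49/4 (each basis 2-blade squares to minus the product of its generators' squares); cross terms between blades sharing an index anticommute and cancel. So B^2 = 49/4.
Answer: boost, certificate B^2 = 49/4. Key observation: B^2 = 49/4 is a conjugation invariant, so its sign decides the class regardless of the surface form of B.


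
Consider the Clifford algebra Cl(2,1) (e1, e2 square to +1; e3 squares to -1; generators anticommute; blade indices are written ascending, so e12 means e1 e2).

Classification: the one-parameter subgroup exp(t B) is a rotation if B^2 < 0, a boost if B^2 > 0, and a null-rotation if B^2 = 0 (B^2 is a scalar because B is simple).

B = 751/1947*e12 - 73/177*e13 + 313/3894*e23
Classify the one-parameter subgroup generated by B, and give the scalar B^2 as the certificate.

B^2 term by term: the squares give (751/1947)^2*(e12)^2 + (-73/177)^2*(e13)^2 + (313/3894)^2*(e23)^2 = 564001/3790809*(-1) + 5329/31329*(+1) + 97969/15163236*(+1) = 1/36 (each basis 2-blade squares to minus the product of its generators' squares); cross terms between blades sharing an index anticommute and cancel. So B^2 = 1/36.
Answer: boost, certificate B^2 = 1/36. No conjugation can change B^2 = 1/36; the sign gives the class.


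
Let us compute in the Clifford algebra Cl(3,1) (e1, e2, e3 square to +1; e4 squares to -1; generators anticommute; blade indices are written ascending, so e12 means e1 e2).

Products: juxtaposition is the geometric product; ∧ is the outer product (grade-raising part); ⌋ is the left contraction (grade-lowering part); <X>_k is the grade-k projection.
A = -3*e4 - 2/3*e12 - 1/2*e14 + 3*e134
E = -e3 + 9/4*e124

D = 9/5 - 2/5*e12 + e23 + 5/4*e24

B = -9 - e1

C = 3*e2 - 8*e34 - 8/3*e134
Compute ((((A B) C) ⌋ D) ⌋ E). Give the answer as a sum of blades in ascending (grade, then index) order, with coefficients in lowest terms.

step 1: -2/3*e2 + 53/2*e4 + 6*e12 + 3/2*e14 - 3*e34 - 27*e134
step 2: 94 + 242*e1 - 208*e3 + 176/3*e13 - 159/2*e24 - 9/2*e124 + 37/3*e234 - 1177/9*e1234
step 3: 2793/40 + 556/5*e2 - 188/5*e12 + 94*e23 + 235/2*e24
step 4: 2115/8*e1 - 2793/40*e3 + 423/5*e4 - 1251/5*e14 + 25137/160*e124
Answer: 2115/8*e1 - 2793/40*e3 + 423/5*e4 - 1251/5*e14 + 25137/160*e124


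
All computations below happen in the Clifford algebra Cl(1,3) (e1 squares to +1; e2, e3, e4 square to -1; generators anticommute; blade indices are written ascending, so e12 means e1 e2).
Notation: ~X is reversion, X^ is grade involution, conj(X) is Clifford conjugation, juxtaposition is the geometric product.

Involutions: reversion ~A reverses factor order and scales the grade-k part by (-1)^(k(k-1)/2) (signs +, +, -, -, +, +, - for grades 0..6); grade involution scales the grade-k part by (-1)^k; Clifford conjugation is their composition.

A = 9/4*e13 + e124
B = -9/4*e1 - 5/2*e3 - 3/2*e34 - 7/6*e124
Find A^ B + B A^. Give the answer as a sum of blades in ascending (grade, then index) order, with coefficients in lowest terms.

first term: -7/6 + 45/8*e1 + 81/16*e3 + 27/8*e14 + 9/4*e24 + 3/2*e123 - 21/8*e234 - 5/2*e1234
second term: -7/6 - 45/8*e1 - 81/16*e3 - 27/8*e14 + 9/4*e24 - 3/2*e123 + 21/8*e234 + 5/2*e1234
Answer: -7/3 + 9/2*e24
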